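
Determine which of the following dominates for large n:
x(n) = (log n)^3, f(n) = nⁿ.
Comparing growth rates:
Growth-rate hierarchy: log n ≺ any polynomial ≺ any exponential cⁿ (c>1) ≺ n! ≺ nⁿ.
super-exponential nⁿ dominates polylogarithmic (log n)^3 asymptotically.

f(n) grows faster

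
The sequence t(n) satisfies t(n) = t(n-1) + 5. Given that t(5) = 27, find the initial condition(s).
t(5) = t(0) + 5·5, so t(0) = 27 - 25 = 2.

t(0) = 2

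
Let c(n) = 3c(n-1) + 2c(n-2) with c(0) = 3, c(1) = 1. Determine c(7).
Computing the sequence terms:
3, 1, 9, 29, 105, 373, 1329, 4733

4733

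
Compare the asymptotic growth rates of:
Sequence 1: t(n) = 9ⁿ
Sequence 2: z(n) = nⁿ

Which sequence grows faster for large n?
Comparing growth rates:
Growth-rate hierarchy: log n ≺ any polynomial ≺ any exponential cⁿ (c>1) ≺ n! ≺ nⁿ.
super-exponential nⁿ dominates exponential base 9 asymptotically.

z(n) grows faster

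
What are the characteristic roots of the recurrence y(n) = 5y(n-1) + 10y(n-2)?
Substitute y(n) = rⁿ and divide through by rⁿ⁻²: r² - 5r - 10 = 0
Discriminant: 5² + 4·10 = 65, not a perfect square, so by the quadratic formula r = (5 ± √65)/2.
General solution: y(n) = A·r₁ⁿ + B·r₂ⁿ where r₁,r₂ = (5 ± √65)/2

Characteristic: r² - 5r - 10 = 0, Roots: r = (5 ± √65)/2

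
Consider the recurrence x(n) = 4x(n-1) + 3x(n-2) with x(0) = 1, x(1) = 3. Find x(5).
Computing the sequence terms:
1, 3, 15, 69, 321, 1491

1491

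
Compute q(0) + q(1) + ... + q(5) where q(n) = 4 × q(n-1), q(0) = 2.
Computing the sequence terms: 2, 8, 32, 128, 512, 2048
Adding these values together:

2730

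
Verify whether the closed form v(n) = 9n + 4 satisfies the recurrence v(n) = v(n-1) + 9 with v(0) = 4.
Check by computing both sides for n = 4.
From the recurrence with v(0) = 4:
  v(0) = 4, v(1) = 13, v(2) = 22, v(3) = 31, v(4) = 40
  so the recurrence gives v(4) = 40.
From the proposed closed form v(n) = 9n + 4:
  v(4) = 40.
Both sides give 40 at n = 4, and the initial condition(s) match, so the closed form is consistent.

Yes, the closed form is correct.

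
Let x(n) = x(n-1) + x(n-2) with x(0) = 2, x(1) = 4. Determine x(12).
Computing the sequence terms:
2, 4, 6, 10, 16, 26, 42, 68, 110, 178, 288, 466, 754

754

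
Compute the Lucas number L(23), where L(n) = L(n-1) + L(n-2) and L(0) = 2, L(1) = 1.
Computing the sequence terms:
2, 1, 3, 4, 7, 11, 18, 29, 47, 76, 123, 199, 322, 521, 843, 1364, 2207, 3571, 5778, 9349, 15127, 24476, 39603, 64079

64079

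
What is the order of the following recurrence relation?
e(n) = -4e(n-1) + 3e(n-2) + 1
The order is the largest lag k for which e(n-k) appears. Here the deepest term is e(n-2) (the 1 term is non-homogeneous and does not affect the order), so the order is 2.

Order 2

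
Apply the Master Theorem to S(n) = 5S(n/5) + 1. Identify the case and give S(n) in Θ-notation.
Master Theorem template: S(n) = a·S(n/b) + f(n).
Here: a=5, b=5, f(n)=1
Compute log_b(a) = log_5(5) = 1.
f(n) = 1 = O(n^(1-ε)) with ε = 1. Case 1: S(n) = Θ(n^log_b(a)) = Θ(n).

Case 1: S(n) = Θ(n)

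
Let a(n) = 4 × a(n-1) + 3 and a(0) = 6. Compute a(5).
Computing step by step:
a(0) = 6
a(1) = 4 × 6 + 3 = 27
a(2) = 4 × 27 + 3 = 111
a(3) = 4 × 111 + 3 = 447
a(4) = 4 × 447 + 3 = 1791
a(5) = 4 × 1791 + 3 = 7167

7167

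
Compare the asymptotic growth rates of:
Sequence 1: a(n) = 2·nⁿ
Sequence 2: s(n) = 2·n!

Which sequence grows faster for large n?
Comparing growth rates:
Growth-rate hierarchy: log n ≺ any polynomial ≺ any exponential cⁿ (c>1) ≺ n! ≺ nⁿ.
super-exponential nⁿ dominates factorial asymptotically.

a(n) grows faster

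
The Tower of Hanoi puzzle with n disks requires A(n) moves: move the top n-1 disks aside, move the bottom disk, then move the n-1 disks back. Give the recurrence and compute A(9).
Moving n disks = move the top n-1 disks aside (A(n-1) moves) + move the largest disk (1 move) + move the n-1 disks back on top (A(n-1) moves), so A(n) = 2A(n-1) + 1, with A(1) = 1 (a single disk takes one move).
First terms: 1, 3, 7, 15, 31, 63, … — each is one less than a power of 2. Indeed A(n) + 1 = 2(A(n-1) + 1) with A(1) + 1 = 2, so A(n) + 1 = 2ⁿ and A(n) = 2ⁿ - 1.
Hence A(9) = 2^9 - 1 = 512 - 1 = 511.

A(n) = 2A(n-1) + 1, A(1) = 1; A(9) = 511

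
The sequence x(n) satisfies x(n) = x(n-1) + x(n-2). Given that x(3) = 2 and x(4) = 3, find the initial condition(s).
Work backwards using x(k) = x(k+2) - x(k+1):
x(2) = x(4) - x(3) = 3 - 2 = 1
x(1) = x(3) - x(2) = 2 - 1 = 1
x(0) = x(2) - x(1) = 1 - 1 = 0

x(0) = 0, x(1) = 1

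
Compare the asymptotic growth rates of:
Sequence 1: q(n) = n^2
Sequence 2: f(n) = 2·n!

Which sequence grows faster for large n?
Comparing growth rates:
Growth-rate hierarchy: log n ≺ any polynomial ≺ any exponential cⁿ (c>1) ≺ n! ≺ nⁿ.
factorial dominates polynomial degree 2 asymptotically.

f(n) grows faster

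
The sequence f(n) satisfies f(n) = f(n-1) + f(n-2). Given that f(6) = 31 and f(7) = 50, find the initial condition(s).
Work backwards using f(k) = f(k+2) - f(k+1):
f(5) = f(7) - f(6) = 50 - 31 = 19
f(4) = f(6) - f(5) = 31 - 19 = 12
f(3) = f(5) - f(4) = 19 - 12 = 7
f(2) = f(4) - f(3) = 12 - 7 = 5
f(1) = f(3) - f(2) = 7 - 5 = 2
f(0) = f(2) - f(1) = 5 - 2 = 3

f(0) = 3, f(1) = 2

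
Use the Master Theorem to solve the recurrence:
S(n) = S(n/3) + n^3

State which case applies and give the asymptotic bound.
Master Theorem template: S(n) = a·S(n/b) + f(n).
Here: a=1, b=3, f(n)=n^3
Compute log_b(a) = log_3(1) = 0.
f(n) = n^3 = Ω(n^(0+ε)) with ε = 3, and the regularity condition holds (a·f(n/b) = (a/b^3)·f(n) with a/b^3 = 3^-3 < 1). Case 3: S(n) = Θ(f(n)) = Θ(n^3).

Case 3: S(n) = Θ(n^3)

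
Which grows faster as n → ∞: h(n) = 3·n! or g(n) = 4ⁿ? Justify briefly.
Comparing growth rates:
Growth-rate hierarchy: log n ≺ any polynomial ≺ any exponential cⁿ (c>1) ≺ n! ≺ nⁿ.
factorial dominates exponential base 4 asymptotically.

h(n) grows faster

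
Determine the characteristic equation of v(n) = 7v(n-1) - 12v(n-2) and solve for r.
Substitute v(n) = rⁿ and divide through by rⁿ⁻²: r² - 7r + 12 = 0
Factor: (r - 4)(r - 3) = 0, so r = 4, 3.
General solution: v(n) = A·4ⁿ + B·3ⁿ

Characteristic: r² - 7r + 12 = 0, Roots: r = 4, 3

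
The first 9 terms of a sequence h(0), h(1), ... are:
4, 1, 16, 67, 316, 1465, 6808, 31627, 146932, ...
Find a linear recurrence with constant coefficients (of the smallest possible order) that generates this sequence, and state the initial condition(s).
Look for the lowest-order linear relation among consecutive terms.
Observation: h(n) - 4·h(n-1) - (3)·h(n-2) = 0 holds for the shown terms, and no order-1 relation h(n) = α·h(n-1) + β fits.
Check at n=3: 4·16 + (3)·1 = 67. ✓

h(n) = 4h(n-1) + 3h(n-2), h(0) = 4, h(1) = 1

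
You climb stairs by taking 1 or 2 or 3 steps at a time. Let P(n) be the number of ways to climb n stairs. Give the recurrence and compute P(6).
Condition on the size of the last step (1 to 3): before it there were n-1, …, n-3 stairs climbed, and these cases are disjoint, so P(n) = P(n-1) + P(n-2) + P(n-3) (order-3 linear recurrence).
Initial conditions by direct count (compositions of i into parts ≤ 3): P(1) = 1; P(2) = 2; P(3) = 4.
Iterating the recurrence: P(4) = 7, P(5) = 13, P(6) = 24.

P(n) = P(n-1) + P(n-2) + P(n-3), P(1) = 1, P(2) = 2, P(3) = 4; P(6) = 24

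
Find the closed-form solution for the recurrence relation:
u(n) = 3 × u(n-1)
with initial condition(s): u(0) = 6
Recurrence: u(n) = 3 × u(n-1), initial: u(0) = 6.
Each term is 3 times the previous, so this is geometric with ratio 3. After n steps: u(n) = u(0)·3ⁿ = 6·3ⁿ.

u(n) = 6·3ⁿ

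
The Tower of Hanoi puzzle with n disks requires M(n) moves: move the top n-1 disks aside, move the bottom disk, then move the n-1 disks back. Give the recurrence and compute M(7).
Moving n disks = move the top n-1 disks aside (M(n-1) moves) + move the largest disk (1 move) + move the n-1 disks back on top (M(n-1) moves), so M(n) = 2M(n-1) + 1, with M(1) = 1 (a single disk takes one move).
First terms: 1, 3, 7, 15, 31, 63, … — each is one less than a power of 2. Indeed M(n) + 1 = 2(M(n-1) + 1) with M(1) + 1 = 2, so M(n) + 1 = 2ⁿ and M(n) = 2ⁿ - 1.
Hence M(7) = 2^7 - 1 = 128 - 1 = 127.

M(n) = 2M(n-1) + 1, M(1) = 1; M(7) = 127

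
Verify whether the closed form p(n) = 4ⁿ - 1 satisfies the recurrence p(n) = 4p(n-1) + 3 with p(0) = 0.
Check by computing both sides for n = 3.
From the recurrence with p(0) = 0:
  p(0) = 0, p(1) = 3, p(2) = 15, p(3) = 63
  so the recurrence gives p(3) = 63.
From the proposed closed form p(n) = 4ⁿ - 1:
  p(3) = 63.
Both sides give 63 at n = 3, and the initial condition(s) match, so the closed form is consistent.

Yes, the closed form is correct.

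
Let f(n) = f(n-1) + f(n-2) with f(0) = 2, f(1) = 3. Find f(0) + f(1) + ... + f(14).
Computing the sequence terms: 2, 3, 5, 8, 13, 21, 34, 55, 89, 144, 233, 377, 610, 987, 1597
Adding these values together:

4178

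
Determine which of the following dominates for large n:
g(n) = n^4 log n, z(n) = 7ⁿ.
Comparing growth rates:
Growth-rate hierarchy: log n ≺ any polynomial ≺ any exponential cⁿ (c>1) ≺ n! ≺ nⁿ.
exponential base 7 dominates polynomial degree 4 (with log factor) asymptotically.

z(n) grows faster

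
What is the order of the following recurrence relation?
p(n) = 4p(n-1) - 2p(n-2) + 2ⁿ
The order is the largest lag k for which p(n-k) appears. Here the deepest term is p(n-2) (the 2ⁿ term is non-homogeneous and does not affect the order), so the order is 2.

Order 2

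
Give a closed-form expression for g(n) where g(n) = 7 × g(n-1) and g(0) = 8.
Recurrence: g(n) = 7 × g(n-1), initial: g(0) = 8.
Each term is 7 times the previous, so this is geometric with ratio 7. After n steps: g(n) = g(0)·7ⁿ = 8·7ⁿ.

g(n) = 8·7ⁿ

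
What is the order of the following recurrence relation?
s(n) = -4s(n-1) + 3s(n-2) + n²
The order is the largest lag k for which s(n-k) appears. Here the deepest term is s(n-2) (the n² term is non-homogeneous and does not affect the order), so the order is 2.

Order 2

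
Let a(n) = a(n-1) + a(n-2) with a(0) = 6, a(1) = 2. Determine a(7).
Computing the sequence terms:
6, 2, 8, 10, 18, 28, 46, 74

74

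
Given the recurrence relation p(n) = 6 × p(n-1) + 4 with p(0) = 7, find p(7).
Computing step by step:
p(0) = 7
p(1) = 6 × 7 + 4 = 46
p(2) = 6 × 46 + 4 = 280
p(3) = 6 × 280 + 4 = 1684
p(4) = 6 × 1684 + 4 = 10108
p(5) = 6 × 10108 + 4 = 60652
p(6) = 6 × 60652 + 4 = 363916
p(7) = 6 × 363916 + 4 = 2183500

2183500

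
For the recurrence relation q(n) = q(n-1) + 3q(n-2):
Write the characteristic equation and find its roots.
Substitute q(n) = rⁿ and divide through by rⁿ⁻²: r² - r - 3 = 0
Discriminant: 1² + 4·3 = 13, not a perfect square, so by the quadratic formula r = (1 ± √13)/2.
General solution: q(n) = A·r₁ⁿ + B·r₂ⁿ where r₁,r₂ = (1 ± √13)/2

Characteristic: r² - r - 3 = 0, Roots: r = (1 ± √13)/2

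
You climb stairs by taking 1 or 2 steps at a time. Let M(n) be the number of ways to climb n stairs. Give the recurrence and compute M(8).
Condition on the size of the last step (1 to 2): before it there were n-1, …, n-2 stairs climbed, and these cases are disjoint, so M(n) = M(n-1) + M(n-2) (Fibonacci-type sequence).
Initial conditions by direct count (compositions of i into parts ≤ 2): M(1) = 1; M(2) = 2.
Iterating the recurrence: M(3) = 3, M(4) = 5, M(5) = 8, M(6) = 13, M(7) = 21, M(8) = 34.

M(n) = M(n-1) + M(n-2), M(1) = 1, M(2) = 2; M(8) = 34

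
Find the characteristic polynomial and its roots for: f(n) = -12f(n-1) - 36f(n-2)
Substitute f(n) = rⁿ and divide through by rⁿ⁻²: r² + 12r + 36 = 0
Factor: (r + 6)² = 0, so r = -6 (double root).
General solution: f(n) = (A + Bn)·(-6)ⁿ

Characteristic: r² + 12r + 36 = 0, Roots: r = -6 (double root)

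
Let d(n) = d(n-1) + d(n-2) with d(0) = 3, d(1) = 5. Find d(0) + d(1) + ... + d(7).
Computing the sequence terms: 3, 5, 8, 13, 21, 34, 55, 89
Adding these values together:

228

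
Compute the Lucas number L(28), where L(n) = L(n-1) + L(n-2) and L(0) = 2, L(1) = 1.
Computing the sequence terms:
2, 1, 3, 4, 7, 11, 18, 29, 47, 76, 123, 199, 322, 521, 843, 1364, 2207, 3571, 5778, 9349, 15127, 24476, 39603, 64079, 103682, 167761, 271443, 439204, 710647

710647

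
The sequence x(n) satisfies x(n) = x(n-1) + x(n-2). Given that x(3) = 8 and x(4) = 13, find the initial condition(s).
Work backwards using x(k) = x(k+2) - x(k+1):
x(2) = x(4) - x(3) = 13 - 8 = 5
x(1) = x(3) - x(2) = 8 - 5 = 3
x(0) = x(2) - x(1) = 5 - 3 = 2

x(0) = 2, x(1) = 3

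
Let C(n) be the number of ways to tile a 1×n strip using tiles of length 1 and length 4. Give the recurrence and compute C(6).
Condition on the last tile: it has length 1 (leaving a 1×(n-1) strip) or length 4 (leaving a 1×(n-4) strip), so C(n) = C(n-1) + C(n-4) (order-4 linear recurrence).
For 0 ≤ i < 4 only unit tiles fit, so C(i) = 1.
Iterating the recurrence: C(4) = 2, C(5) = 3, C(6) = 4.

C(n) = C(n-1) + C(n-4), with C(i) = 1 for 0 ≤ i < 4; C(6) = 4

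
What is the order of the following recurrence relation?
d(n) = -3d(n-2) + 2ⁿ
The order is the largest lag k for which d(n-k) appears. Here the deepest term is d(n-2) (the 2ⁿ term is non-homogeneous and does not affect the order), so the order is 2.

Order 2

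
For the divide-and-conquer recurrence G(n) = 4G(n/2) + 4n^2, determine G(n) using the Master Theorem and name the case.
Master Theorem template: G(n) = a·G(n/b) + f(n).
Here: a=4, b=2, f(n)=4n^2
Compute log_b(a) = log_2(4) = 2.
f(n) = 4n^2 = Θ(n^2). Case 2: G(n) = Θ(n^2 log n).

Case 2: G(n) = Θ(n^2 log n)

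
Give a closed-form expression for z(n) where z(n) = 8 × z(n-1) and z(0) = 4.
Recurrence: z(n) = 8 × z(n-1), initial: z(0) = 4.
Each term is 8 times the previous, so this is geometric with ratio 8. After n steps: z(n) = z(0)·8ⁿ = 4·8ⁿ.

z(n) = 4·8ⁿ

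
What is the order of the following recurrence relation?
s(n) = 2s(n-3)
The order is the largest lag k for which s(n-k) appears. Here the deepest term is s(n-3), so the order is 3.

Order 3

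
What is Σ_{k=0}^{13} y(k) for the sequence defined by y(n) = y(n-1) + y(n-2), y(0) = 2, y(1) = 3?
Computing the sequence terms: 2, 3, 5, 8, 13, 21, 34, 55, 89, 144, 233, 377, 610, 987
Adding these values together:

2581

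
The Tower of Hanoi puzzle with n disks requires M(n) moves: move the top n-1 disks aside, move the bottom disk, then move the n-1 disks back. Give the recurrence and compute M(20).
Moving n disks = move the top n-1 disks aside (M(n-1) moves) + move the largest disk (1 move) + move the n-1 disks back on top (M(n-1) moves), so M(n) = 2M(n-1) + 1, with M(1) = 1 (a single disk takes one move).
First terms: 1, 3, 7, 15, 31, 63, … — each is one less than a power of 2. Indeed M(n) + 1 = 2(M(n-1) + 1) with M(1) + 1 = 2, so M(n) + 1 = 2ⁿ and M(n) = 2ⁿ - 1.
Hence M(20) = 2^20 - 1 = 1048576 - 1 = 1048575.

M(n) = 2M(n-1) + 1, M(1) = 1; M(20) = 1048575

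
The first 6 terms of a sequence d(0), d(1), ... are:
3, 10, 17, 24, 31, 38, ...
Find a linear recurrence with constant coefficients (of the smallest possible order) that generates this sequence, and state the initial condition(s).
Look for the lowest-order linear relation among consecutive terms.
Observation: consecutive differences are constant (= 7).
Check at n=2: 1·10 + 7 = 17. ✓

d(n) = d(n-1) + 7, d(0) = 3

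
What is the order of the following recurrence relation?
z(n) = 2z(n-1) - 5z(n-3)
The order is the largest lag k for which z(n-k) appears. Here the deepest term is z(n-3), so the order is 3.

Order 3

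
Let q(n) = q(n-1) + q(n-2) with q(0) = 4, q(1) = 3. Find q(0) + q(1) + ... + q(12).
Computing the sequence terms: 4, 3, 7, 10, 17, 27, 44, 71, 115, 186, 301, 487, 788
Adding these values together:

2060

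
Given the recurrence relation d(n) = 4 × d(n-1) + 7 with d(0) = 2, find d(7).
Computing step by step:
d(0) = 2
d(1) = 4 × 2 + 7 = 15
d(2) = 4 × 15 + 7 = 67
d(3) = 4 × 67 + 7 = 275
d(4) = 4 × 275 + 7 = 1107
d(5) = 4 × 1107 + 7 = 4435
d(6) = 4 × 4435 + 7 = 17747
d(7) = 4 × 17747 + 7 = 70995

70995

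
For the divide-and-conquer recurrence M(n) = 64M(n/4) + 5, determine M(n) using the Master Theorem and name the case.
Master Theorem template: M(n) = a·M(n/b) + f(n).
Here: a=64, b=4, f(n)=5
Compute log_b(a) = log_4(64) = 3.
f(n) = 5 = O(n^(3-ε)) with ε = 3. Case 1: M(n) = Θ(n^log_b(a)) = Θ(n^3).

Case 1: M(n) = Θ(n^3)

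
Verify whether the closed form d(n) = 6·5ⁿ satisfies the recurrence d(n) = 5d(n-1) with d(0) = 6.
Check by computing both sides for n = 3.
From the recurrence with d(0) = 6:
  d(0) = 6, d(1) = 30, d(2) = 150, d(3) = 750
  so the recurrence gives d(3) = 750.
From the proposed closed form d(n) = 6·5ⁿ:
  d(3) = 750.
Both sides give 750 at n = 3, and the initial condition(s) match, so the closed form is consistent.

Yes, the closed form is correct.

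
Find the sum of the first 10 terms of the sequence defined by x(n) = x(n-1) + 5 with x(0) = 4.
Computing the sequence terms: 4, 9, 14, 19, 24, 29, 34, 39, 44, 49
Adding these values together:

265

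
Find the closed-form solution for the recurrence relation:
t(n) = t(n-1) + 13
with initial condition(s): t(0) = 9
Recurrence: t(n) = t(n-1) + 13, initial: t(0) = 9.
Each step adds 13, so t(n) = t(0) + 13n = 13n + 9.

t(n) = 13n + 9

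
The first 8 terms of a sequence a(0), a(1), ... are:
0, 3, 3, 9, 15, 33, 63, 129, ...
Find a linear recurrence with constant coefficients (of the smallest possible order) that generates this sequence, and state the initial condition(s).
Look for the lowest-order linear relation among consecutive terms.
Observation: a(n) - 1·a(n-1) - (2)·a(n-2) = 0 holds for the shown terms, and no order-1 relation a(n) = α·a(n-1) + β fits.
Check at n=3: 1·3 + (2)·3 = 9. ✓

a(n) = a(n-1) + 2a(n-2), a(0) = 0, a(1) = 3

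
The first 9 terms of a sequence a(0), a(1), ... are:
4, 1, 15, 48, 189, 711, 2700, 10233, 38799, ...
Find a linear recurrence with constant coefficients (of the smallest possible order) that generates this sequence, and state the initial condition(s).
Look for the lowest-order linear relation among consecutive terms.
Observation: a(n) - 3·a(n-1) - (3)·a(n-2) = 0 holds for the shown terms, and no order-1 relation a(n) = α·a(n-1) + β fits.
Check at n=3: 3·15 + (3)·1 = 48. ✓

a(n) = 3a(n-1) + 3a(n-2), a(0) = 4, a(1) = 1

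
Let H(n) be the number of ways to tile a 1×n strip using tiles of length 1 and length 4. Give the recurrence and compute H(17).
Condition on the last tile: it has length 1 (leaving a 1×(n-1) strip) or length 4 (leaving a 1×(n-4) strip), so H(n) = H(n-1) + H(n-4) (order-4 linear recurrence).
For 0 ≤ i < 4 only unit tiles fit, so H(i) = 1.
Iterating the recurrence: H(4) = 2, H(5) = 3, H(6) = 4, H(7) = 5, H(8) = 7, H(9) = 10, H(10) = 14, H(11) = 19, H(12) = 26, H(13) = 36, H(14) = 50, H(15) = 69, H(16) = 95, H(17) = 131.

H(n) = H(n-1) + H(n-4), with H(i) = 1 for 0 ≤ i < 4; H(17) = 131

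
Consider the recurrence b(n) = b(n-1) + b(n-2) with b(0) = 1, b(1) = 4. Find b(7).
Computing the sequence terms:
1, 4, 5, 9, 14, 23, 37, 60

60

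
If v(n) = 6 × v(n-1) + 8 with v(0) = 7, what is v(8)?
Computing step by step:
v(0) = 7
v(1) = 6 × 7 + 8 = 50
v(2) = 6 × 50 + 8 = 308
v(3) = 6 × 308 + 8 = 1856
v(4) = 6 × 1856 + 8 = 11144
v(5) = 6 × 11144 + 8 = 66872
v(6) = 6 × 66872 + 8 = 401240
v(7) = 6 × 401240 + 8 = 2407448
v(8) = 6 × 2407448 + 8 = 14444696

14444696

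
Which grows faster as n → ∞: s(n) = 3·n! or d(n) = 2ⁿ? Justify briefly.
Comparing growth rates:
Growth-rate hierarchy: log n ≺ any polynomial ≺ any exponential cⁿ (c>1) ≺ n! ≺ nⁿ.
factorial dominates exponential base 2 asymptotically.

s(n) grows faster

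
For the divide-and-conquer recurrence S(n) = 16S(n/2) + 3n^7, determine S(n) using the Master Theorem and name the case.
Master Theorem template: S(n) = a·S(n/b) + f(n).
Here: a=16, b=2, f(n)=3n^7
Compute log_b(a) = log_2(16) = 4.
f(n) = 3n^7 = Ω(n^(4+ε)) with ε = 3, and the regularity condition holds (a·f(n/b) = (a/b^7)·f(n) with a/b^7 = 2^-3 < 1). Case 3: S(n) = Θ(f(n)) = Θ(n^7).

Case 3: S(n) = Θ(n^7)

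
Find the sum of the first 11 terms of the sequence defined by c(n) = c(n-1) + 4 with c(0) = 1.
Computing the sequence terms: 1, 5, 9, 13, 17, 21, 25, 29, 33, 37, 41
Adding these values together:

231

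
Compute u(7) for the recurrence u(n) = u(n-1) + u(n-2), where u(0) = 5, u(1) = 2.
Computing the sequence terms:
5, 2, 7, 9, 16, 25, 41, 66

66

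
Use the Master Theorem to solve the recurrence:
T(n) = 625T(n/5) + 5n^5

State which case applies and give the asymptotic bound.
Master Theorem template: T(n) = a·T(n/b) + f(n).
Here: a=625, b=5, f(n)=5n^5
Compute log_b(a) = log_5(625) = 4.
f(n) = 5n^5 = Ω(n^(4+ε)) with ε = 1, and the regularity condition holds (a·f(n/b) = (a/b^5)·f(n) with a/b^5 = 5^-1 < 1). Case 3: T(n) = Θ(f(n)) = Θ(n^5).

Case 3: T(n) = Θ(n^5)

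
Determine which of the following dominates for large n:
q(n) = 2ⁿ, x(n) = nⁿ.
Comparing growth rates:
Growth-rate hierarchy: log n ≺ any polynomial ≺ any exponential cⁿ (c>1) ≺ n! ≺ nⁿ.
super-exponential nⁿ dominates exponential base 2 asymptotically.

x(n) grows faster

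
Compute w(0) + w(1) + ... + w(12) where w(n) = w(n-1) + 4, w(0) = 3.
Computing the sequence terms: 3, 7, 11, 15, 19, 23, 27, 31, 35, 39, 43, 47, 51
Adding these values together:

351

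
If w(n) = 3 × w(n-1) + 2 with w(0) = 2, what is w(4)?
Computing step by step:
w(0) = 2
w(1) = 3 × 2 + 2 = 8
w(2) = 3 × 8 + 2 = 26
w(3) = 3 × 26 + 2 = 80
w(4) = 3 × 80 + 2 = 242

242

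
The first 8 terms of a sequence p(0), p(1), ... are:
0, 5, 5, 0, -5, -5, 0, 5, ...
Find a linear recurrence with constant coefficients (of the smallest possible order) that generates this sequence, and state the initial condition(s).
Look for the lowest-order linear relation among consecutive terms.
Observation: p(n) - 1·p(n-1) - (-1)·p(n-2) = 0 holds for the shown terms, and no order-1 relation p(n) = α·p(n-1) + β fits.
Check at n=3: 1·5 + (-1)·5 = 0. ✓

p(n) = p(n-1) - p(n-2), p(0) = 0, p(1) = 5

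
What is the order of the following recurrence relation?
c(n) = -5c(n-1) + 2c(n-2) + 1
The order is the largest lag k for which c(n-k) appears. Here the deepest term is c(n-2) (the 1 term is non-homogeneous and does not affect the order), so the order is 2.

Order 2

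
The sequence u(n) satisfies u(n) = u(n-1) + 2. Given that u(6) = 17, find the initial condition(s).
u(6) = u(0) + 6·2, so u(0) = 17 - 12 = 5.

u(0) = 5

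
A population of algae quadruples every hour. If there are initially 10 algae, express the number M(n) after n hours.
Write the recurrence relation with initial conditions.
Each hour multiplies the count by 4, so the count after n hours depends only on the count after n-1 hours: M(n) = 4 × M(n-1). The starting count gives M(0) = 10.
Unrolling n times gives the closed form M(n) = 10 × 4ⁿ.

M(n) = 4 × M(n-1), M(0) = 10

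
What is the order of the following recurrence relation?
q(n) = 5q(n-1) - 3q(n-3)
The order is the largest lag k for which q(n-k) appears. Here the deepest term is q(n-3), so the order is 3.

Order 3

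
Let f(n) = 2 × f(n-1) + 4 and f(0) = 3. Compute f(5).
Computing step by step:
f(0) = 3
f(1) = 2 × 3 + 4 = 10
f(2) = 2 × 10 + 4 = 24
f(3) = 2 × 24 + 4 = 52
f(4) = 2 × 52 + 4 = 108
f(5) = 2 × 108 + 4 = 220

220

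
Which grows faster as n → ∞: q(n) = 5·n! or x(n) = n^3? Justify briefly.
Comparing growth rates:
Growth-rate hierarchy: log n ≺ any polynomial ≺ any exponential cⁿ (c>1) ≺ n! ≺ nⁿ.
factorial dominates polynomial degree 3 asymptotically.

q(n) grows faster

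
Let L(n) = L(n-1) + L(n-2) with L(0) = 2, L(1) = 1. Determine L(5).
Computing the sequence terms:
2, 1, 3, 4, 7, 11

11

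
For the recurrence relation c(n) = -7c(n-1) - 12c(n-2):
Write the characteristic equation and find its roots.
Substitute c(n) = rⁿ and divide through by rⁿ⁻²: r² + 7r + 12 = 0
Factor: (r + 3)(r + 4) = 0, so r = -3, -4.
General solution: c(n) = A·(-3)ⁿ + B·(-4)ⁿ

Characteristic: r² + 7r + 12 = 0, Roots: r = -3, -4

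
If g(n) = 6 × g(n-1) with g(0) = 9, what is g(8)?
Computing step by step:
g(0) = 9
g(1) = 6 × 9 = 54
g(2) = 6 × 54 = 324
g(3) = 6 × 324 = 1944
g(4) = 6 × 1944 = 11664
g(5) = 6 × 11664 = 69984
g(6) = 6 × 69984 = 419904
g(7) = 6 × 419904 = 2519424
g(8) = 6 × 2519424 = 15116544

15116544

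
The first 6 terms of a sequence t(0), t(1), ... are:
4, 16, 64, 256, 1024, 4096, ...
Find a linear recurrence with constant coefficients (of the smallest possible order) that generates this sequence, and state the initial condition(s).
Look for the lowest-order linear relation among consecutive terms.
Observation: each term is 4× the previous.
Check at n=2: 4·16 = 64. ✓

t(n) = 4 × t(n-1), t(0) = 4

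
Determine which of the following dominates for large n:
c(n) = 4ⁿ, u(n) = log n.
Comparing growth rates:
Growth-rate hierarchy: log n ≺ any polynomial ≺ any exponential cⁿ (c>1) ≺ n! ≺ nⁿ.
exponential base 4 dominates logarithmic asymptotically.

c(n) grows faster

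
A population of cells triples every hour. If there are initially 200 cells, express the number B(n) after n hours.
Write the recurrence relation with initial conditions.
Each hour multiplies the count by 3, so the count after n hours depends only on the count after n-1 hours: B(n) = 3 × B(n-1). The starting count gives B(0) = 200.
Unrolling n times gives the closed form B(n) = 200 × 3ⁿ.

B(n) = 3 × B(n-1), B(0) = 200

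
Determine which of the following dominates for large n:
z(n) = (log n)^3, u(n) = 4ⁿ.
Comparing growth rates:
Growth-rate hierarchy: log n ≺ any polynomial ≺ any exponential cⁿ (c>1) ≺ n! ≺ nⁿ.
exponential base 4 dominates polylogarithmic (log n)^3 asymptotically.

u(n) grows faster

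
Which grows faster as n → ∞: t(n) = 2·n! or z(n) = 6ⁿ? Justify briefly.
Comparing growth rates:
Growth-rate hierarchy: log n ≺ any polynomial ≺ any exponential cⁿ (c>1) ≺ n! ≺ nⁿ.
factorial dominates exponential base 6 asymptotically.

t(n) grows faster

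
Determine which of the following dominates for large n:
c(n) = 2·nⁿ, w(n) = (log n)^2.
Comparing growth rates:
Growth-rate hierarchy: log n ≺ any polynomial ≺ any exponential cⁿ (c>1) ≺ n! ≺ nⁿ.
super-exponential nⁿ dominates polylogarithmic (log n)^2 asymptotically.

c(n) grows faster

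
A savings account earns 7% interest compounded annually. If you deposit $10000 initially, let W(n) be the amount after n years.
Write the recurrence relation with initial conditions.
Each year the balance grows by 7%, i.e. is multiplied by 1 + 7/100 = 1.07, so W(n) = 1.07 × W(n-1). The initial deposit gives W(0) = 10000.
Unrolling gives the closed form W(n) = 10000 × (1.07)ⁿ.

W(n) = 1.07 × W(n-1), W(0) = 10000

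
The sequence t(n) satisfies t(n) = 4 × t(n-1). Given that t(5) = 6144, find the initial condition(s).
In general t(n) = 4ⁿ · t(0). At n = 5: t(0) = t(5) / 4^5 = 6144 / 1024 = 6.

t(0) = 6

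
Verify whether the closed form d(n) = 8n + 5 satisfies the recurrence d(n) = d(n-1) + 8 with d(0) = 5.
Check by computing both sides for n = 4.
From the recurrence with d(0) = 5:
  d(0) = 5, d(1) = 13, d(2) = 21, d(3) = 29, d(4) = 37
  so the recurrence gives d(4) = 37.
From the proposed closed form d(n) = 8n + 5:
  d(4) = 37.
Both sides give 37 at n = 4, and the initial condition(s) match, so the closed form is consistent.

Yes, the closed form is correct.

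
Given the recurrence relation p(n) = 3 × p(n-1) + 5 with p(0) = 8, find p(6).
Computing step by step:
p(0) = 8
p(1) = 3 × 8 + 5 = 29
p(2) = 3 × 29 + 5 = 92
p(3) = 3 × 92 + 5 = 281
p(4) = 3 × 281 + 5 = 848
p(5) = 3 × 848 + 5 = 2549
p(6) = 3 × 2549 + 5 = 7652

7652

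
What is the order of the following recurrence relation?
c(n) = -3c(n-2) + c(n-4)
The order is the largest lag k for which c(n-k) appears. Here the deepest term is c(n-4), so the order is 4.

Order 4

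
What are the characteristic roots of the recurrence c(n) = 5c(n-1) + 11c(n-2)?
Substitute c(n) = rⁿ and divide through by rⁿ⁻²: r² - 5r - 11 = 0
Discriminant: 5² + 4·11 = 69, not a perfect square, so by the quadratic formula r = (5 ± √69)/2.
General solution: c(n) = A·r₁ⁿ + B·r₂ⁿ where r₁,r₂ = (5 ± √69)/2

Characteristic: r² - 5r - 11 = 0, Roots: r = (5 ± √69)/2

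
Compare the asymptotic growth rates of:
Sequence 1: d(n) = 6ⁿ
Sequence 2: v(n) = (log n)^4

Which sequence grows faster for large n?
Comparing growth rates:
Growth-rate hierarchy: log n ≺ any polynomial ≺ any exponential cⁿ (c>1) ≺ n! ≺ nⁿ.
exponential base 6 dominates polylogarithmic (log n)^4 asymptotically.

d(n) grows faster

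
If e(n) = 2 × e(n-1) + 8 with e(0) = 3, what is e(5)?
Computing step by step:
e(0) = 3
e(1) = 2 × 3 + 8 = 14
e(2) = 2 × 14 + 8 = 36
e(3) = 2 × 36 + 8 = 80
e(4) = 2 × 80 + 8 = 168
e(5) = 2 × 168 + 8 = 344

344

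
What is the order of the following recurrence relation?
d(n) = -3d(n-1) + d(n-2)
The order is the largest lag k for which d(n-k) appears. Here the deepest term is d(n-2), so the order is 2.

Order 2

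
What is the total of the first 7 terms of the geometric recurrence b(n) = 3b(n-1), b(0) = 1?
Computing the sequence terms: 1, 3, 9, 27, 81, 243, 729
Adding these values together:

1093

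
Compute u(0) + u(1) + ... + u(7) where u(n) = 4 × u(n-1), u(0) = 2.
Computing the sequence terms: 2, 8, 32, 128, 512, 2048, 8192, 32768
Adding these values together:

43690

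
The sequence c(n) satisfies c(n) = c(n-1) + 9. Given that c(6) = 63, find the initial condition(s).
c(6) = c(0) + 6·9, so c(0) = 63 - 54 = 9.

c(0) = 9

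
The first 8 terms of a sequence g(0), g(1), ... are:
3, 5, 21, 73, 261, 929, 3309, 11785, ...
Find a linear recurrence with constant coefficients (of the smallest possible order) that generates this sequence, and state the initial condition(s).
Look for the lowest-order linear relation among consecutive terms.
Observation: g(n) - 3·g(n-1) - (2)·g(n-2) = 0 holds for the shown terms, and no order-1 relation g(n) = α·g(n-1) + β fits.
Check at n=3: 3·21 + (2)·5 = 73. ✓

g(n) = 3g(n-1) + 2g(n-2), g(0) = 3, g(1) = 5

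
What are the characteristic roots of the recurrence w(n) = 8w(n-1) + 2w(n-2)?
Substitute w(n) = rⁿ and divide through by rⁿ⁻²: r² - 8r - 2 = 0
Discriminant: 8² + 4·2 = 72, not a perfect square, so by the quadratic formula r = (8 ± √72)/2.
General solution: w(n) = A·r₁ⁿ + B·r₂ⁿ where r₁,r₂ = (8 ± √72)/2

Characteristic: r² - 8r - 2 = 0, Roots: r = (8 ± √72)/2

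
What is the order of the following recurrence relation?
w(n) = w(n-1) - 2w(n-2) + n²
The order is the largest lag k for which w(n-k) appears. Here the deepest term is w(n-2) (the n² term is non-homogeneous and does not affect the order), so the order is 2.

Order 2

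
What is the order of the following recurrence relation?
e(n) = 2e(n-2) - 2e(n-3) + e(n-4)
The order is the largest lag k for which e(n-k) appears. Here the deepest term is e(n-4), so the order is 4.

Order 4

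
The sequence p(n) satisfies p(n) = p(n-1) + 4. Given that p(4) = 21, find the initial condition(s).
p(4) = p(0) + 4·4, so p(0) = 21 - 16 = 5.

p(0) = 5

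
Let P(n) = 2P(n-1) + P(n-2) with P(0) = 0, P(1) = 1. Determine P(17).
Computing the sequence terms:
0, 1, 2, 5, 12, 29, 70, 169, 408, 985, 2378, 5741, 13860, 33461, 80782, 195025, 470832, 1136689

1136689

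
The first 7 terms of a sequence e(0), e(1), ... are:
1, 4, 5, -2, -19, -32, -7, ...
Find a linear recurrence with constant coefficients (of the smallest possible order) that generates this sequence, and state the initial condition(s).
Look for the lowest-order linear relation among consecutive terms.
Observation: e(n) - 2·e(n-1) - (-3)·e(n-2) = 0 holds for the shown terms, and no order-1 relation e(n) = α·e(n-1) + β fits.
Check at n=3: 2·5 + (-3)·4 = -2. ✓

e(n) = 2e(n-1) - 3e(n-2), e(0) = 1, e(1) = 4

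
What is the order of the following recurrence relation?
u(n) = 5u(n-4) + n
The order is the largest lag k for which u(n-k) appears. Here the deepest term is u(n-4) (the n term is non-homogeneous and does not affect the order), so the order is 4.

Order 4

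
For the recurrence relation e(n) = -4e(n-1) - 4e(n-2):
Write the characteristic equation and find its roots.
Substitute e(n) = rⁿ and divide through by rⁿ⁻²: r² + 4r + 4 = 0
Factor: (r + 2)² = 0, so r = -2 (double root).
General solution: e(n) = (A + Bn)·(-2)ⁿ

Characteristic: r² + 4r + 4 = 0, Roots: r = -2 (double root)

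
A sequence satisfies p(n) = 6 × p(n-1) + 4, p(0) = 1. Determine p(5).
Computing step by step:
p(0) = 1
p(1) = 6 × 1 + 4 = 10
p(2) = 6 × 10 + 4 = 64
p(3) = 6 × 64 + 4 = 388
p(4) = 6 × 388 + 4 = 2332
p(5) = 6 × 2332 + 4 = 13996

13996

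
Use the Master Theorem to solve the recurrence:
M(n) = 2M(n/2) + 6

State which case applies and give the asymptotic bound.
Master Theorem template: M(n) = a·M(n/b) + f(n).
Here: a=2, b=2, f(n)=6
Compute log_b(a) = log_2(2) = 1.
f(n) = 6 = O(n^(1-ε)) with ε = 1. Case 1: M(n) = Θ(n^log_b(a)) = Θ(n).

Case 1: M(n) = Θ(n)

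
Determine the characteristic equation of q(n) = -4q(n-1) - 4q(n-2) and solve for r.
Substitute q(n) = rⁿ and divide through by rⁿ⁻²: r² + 4r + 4 = 0
Factor: (r + 2)² = 0, so r = -2 (double root).
General solution: q(n) = (A + Bn)·(-2)ⁿ

Characteristic: r² + 4r + 4 = 0, Roots: r = -2 (double root)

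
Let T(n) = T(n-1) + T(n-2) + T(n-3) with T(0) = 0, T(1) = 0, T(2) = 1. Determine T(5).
Computing the sequence terms:
0, 0, 1, 1, 2, 4

4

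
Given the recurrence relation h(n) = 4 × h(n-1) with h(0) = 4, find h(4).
Computing step by step:
h(0) = 4
h(1) = 4 × 4 = 16
h(2) = 4 × 16 = 64
h(3) = 4 × 64 = 256
h(4) = 4 × 256 = 1024

1024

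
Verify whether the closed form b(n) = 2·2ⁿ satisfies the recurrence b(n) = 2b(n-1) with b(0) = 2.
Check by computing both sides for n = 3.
From the recurrence with b(0) = 2:
  b(0) = 2, b(1) = 4, b(2) = 8, b(3) = 16
  so the recurrence gives b(3) = 16.
From the proposed closed form b(n) = 2·2ⁿ:
  b(3) = 16.
Both sides give 16 at n = 3, and the initial condition(s) match, so the closed form is consistent.

Yes, the closed form is correct.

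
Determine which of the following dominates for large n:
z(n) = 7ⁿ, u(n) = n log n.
Comparing growth rates:
Growth-rate hierarchy: log n ≺ any polynomial ≺ any exponential cⁿ (c>1) ≺ n! ≺ nⁿ.
exponential base 7 dominates polynomial degree 1 (with log factor) asymptotically.

z(n) grows faster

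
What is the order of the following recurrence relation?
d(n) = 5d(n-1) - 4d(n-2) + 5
The order is the largest lag k for which d(n-k) appears. Here the deepest term is d(n-2) (the 5 term is non-homogeneous and does not affect the order), so the order is 2.

Order 2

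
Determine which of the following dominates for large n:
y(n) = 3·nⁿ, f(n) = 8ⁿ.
Comparing growth rates:
Growth-rate hierarchy: log n ≺ any polynomial ≺ any exponential cⁿ (c>1) ≺ n! ≺ nⁿ.
super-exponential nⁿ dominates exponential base 8 asymptotically.

y(n) grows faster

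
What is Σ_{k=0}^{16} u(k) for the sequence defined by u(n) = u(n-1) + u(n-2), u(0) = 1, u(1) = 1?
Computing the sequence terms: 1, 1, 2, 3, 5, 8, 13, 21, 34, 55, 89, 144, 233, 377, 610, 987, 1597
Adding these values together:

4180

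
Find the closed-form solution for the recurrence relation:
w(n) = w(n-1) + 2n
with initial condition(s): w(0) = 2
Recurrence: w(n) = w(n-1) + 2n, initial: w(0) = 2.
Telescoping: w(n) = w(0) + 2·Σᵢ₌₁ⁿ i = 2 + 2·n(n+1)/2.

w(n) = 2·n(n+1)/2 + 2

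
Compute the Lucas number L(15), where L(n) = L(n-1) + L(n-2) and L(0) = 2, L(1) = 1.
Computing the sequence terms:
2, 1, 3, 4, 7, 11, 18, 29, 47, 76, 123, 199, 322, 521, 843, 1364

1364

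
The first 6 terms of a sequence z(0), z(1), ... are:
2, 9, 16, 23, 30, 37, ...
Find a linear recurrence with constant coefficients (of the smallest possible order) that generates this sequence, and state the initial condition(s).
Look for the lowest-order linear relation among consecutive terms.
Observation: consecutive differences are constant (= 7).
Check at n=2: 1·9 + 7 = 16. ✓

z(n) = z(n-1) + 7, z(0) = 2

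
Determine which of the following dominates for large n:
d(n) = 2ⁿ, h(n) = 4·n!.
Comparing growth rates:
Growth-rate hierarchy: log n ≺ any polynomial ≺ any exponential cⁿ (c>1) ≺ n! ≺ nⁿ.
factorial dominates exponential base 2 asymptotically.

h(n) grows faster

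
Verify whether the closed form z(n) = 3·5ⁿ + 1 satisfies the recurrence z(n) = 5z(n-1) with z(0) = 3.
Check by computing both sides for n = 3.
From the recurrence with z(0) = 3:
  z(0) = 3, z(1) = 15, z(2) = 75, z(3) = 375
  so the recurrence gives z(3) = 375.
From the proposed closed form z(n) = 3·5ⁿ + 1:
  z(3) = 376.
The recurrence gives 375 but the closed form gives 376, so the closed form does not satisfy the recurrence.

No, the closed form is incorrect.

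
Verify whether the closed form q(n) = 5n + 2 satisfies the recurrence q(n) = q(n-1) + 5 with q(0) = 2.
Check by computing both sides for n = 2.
From the recurrence with q(0) = 2:
  q(0) = 2, q(1) = 7, q(2) = 12
  so the recurrence gives q(2) = 12.
From the proposed closed form q(n) = 5n + 2:
  q(2) = 12.
Both sides give 12 at n = 2, and the initial condition(s) match, so the closed form is consistent.

Yes, the closed form is correct.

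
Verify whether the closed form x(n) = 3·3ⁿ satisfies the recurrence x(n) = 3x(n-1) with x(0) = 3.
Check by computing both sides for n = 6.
From the recurrence with x(0) = 3:
  x(0) = 3, x(1) = 9, x(2) = 27, x(3) = 81, x(4) = 243, x(5) = 729, x(6) = 2187
  so the recurrence gives x(6) = 2187.
From the proposed closed form x(n) = 3·3ⁿ:
  x(6) = 2187.
Both sides give 2187 at n = 6, and the initial condition(s) match, so the closed form is consistent.

Yes, the closed form is correct.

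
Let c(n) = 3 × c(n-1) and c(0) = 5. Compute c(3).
Computing step by step:
c(0) = 5
c(1) = 3 × 5 = 15
c(2) = 3 × 15 = 45
c(3) = 3 × 45 = 135

135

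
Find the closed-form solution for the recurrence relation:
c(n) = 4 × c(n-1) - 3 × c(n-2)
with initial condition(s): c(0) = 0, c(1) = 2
Recurrence: c(n) = 4 × c(n-1) - 3 × c(n-2), initial: c(0) = 0, c(1) = 2.
Characteristic equation: r² - 4r + 3 = 0, which factors as (r - 3)(r - 1) = 0, so r = 3, 1. General solution c(n) = A·3ⁿ + B·1ⁿ. From c(0) = 0: A + B = 0. From c(1) = 2: 3A + 1B = 2. Solving gives A = 1, B = -1.

c(n) = 3ⁿ - 1ⁿ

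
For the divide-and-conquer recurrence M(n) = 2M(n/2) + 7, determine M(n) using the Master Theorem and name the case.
Master Theorem template: M(n) = a·M(n/b) + f(n).
Here: a=2, b=2, f(n)=7
Compute log_b(a) = log_2(2) = 1.
f(n) = 7 = O(n^(1-ε)) with ε = 1. Case 1: M(n) = Θ(n^log_b(a)) = Θ(n).

Case 1: M(n) = Θ(n)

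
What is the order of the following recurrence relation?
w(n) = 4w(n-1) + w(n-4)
The order is the largest lag k for which w(n-k) appears. Here the deepest term is w(n-4), so the order is 4.

Order 4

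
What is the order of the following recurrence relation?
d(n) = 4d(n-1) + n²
The order is the largest lag k for which d(n-k) appears. Here the deepest term is d(n-1) (the n² term is non-homogeneous and does not affect the order), so the order is 1.

Order 1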